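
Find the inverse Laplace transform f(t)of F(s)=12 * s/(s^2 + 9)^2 2 * t * sin(3 * t)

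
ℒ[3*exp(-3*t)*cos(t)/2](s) 3*(s+3)/(2*((s+3)^2+1))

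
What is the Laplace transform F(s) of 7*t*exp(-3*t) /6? 7/(6*(s+3) ^2) 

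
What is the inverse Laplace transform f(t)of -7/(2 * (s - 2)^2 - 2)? -7 * exp(2 * t) * sinh(t)/2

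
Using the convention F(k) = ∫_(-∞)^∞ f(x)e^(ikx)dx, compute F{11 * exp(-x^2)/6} 11 * sqrt(pi) * exp(-k^2/4)/6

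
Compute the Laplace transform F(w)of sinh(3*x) 3/(w^2-9)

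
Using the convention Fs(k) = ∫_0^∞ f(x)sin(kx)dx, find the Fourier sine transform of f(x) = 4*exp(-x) 4*k/(k^2 + 1)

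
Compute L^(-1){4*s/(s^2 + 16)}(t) 4*cos(4*t)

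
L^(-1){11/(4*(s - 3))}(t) 11*exp(3*t)/4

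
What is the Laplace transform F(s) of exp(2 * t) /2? 1/(2 * (s - 2) ) 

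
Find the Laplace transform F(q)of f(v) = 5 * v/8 5/(8 * q^2)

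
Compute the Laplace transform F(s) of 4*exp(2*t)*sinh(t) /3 4/(3*((s - 2) ^2-1) ) 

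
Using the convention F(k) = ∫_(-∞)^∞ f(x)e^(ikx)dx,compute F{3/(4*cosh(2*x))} 3*pi/(8*cosh(pi*k/4))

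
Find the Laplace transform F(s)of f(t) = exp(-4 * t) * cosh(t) (s + 4)/((s + 4)^2 - 1)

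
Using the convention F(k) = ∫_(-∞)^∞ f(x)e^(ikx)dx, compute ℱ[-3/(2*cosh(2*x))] -3*pi/(4*cosh(pi*k/4))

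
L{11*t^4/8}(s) 33/s^5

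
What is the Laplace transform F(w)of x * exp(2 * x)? (w - 2)^(-2)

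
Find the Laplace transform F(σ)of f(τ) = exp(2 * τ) 1/(σ - 2)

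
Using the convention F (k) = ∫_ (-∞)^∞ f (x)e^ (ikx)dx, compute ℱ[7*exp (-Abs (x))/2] 7/ (k^2 + 1)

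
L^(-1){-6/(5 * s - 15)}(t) -6 * exp(3 * t)/5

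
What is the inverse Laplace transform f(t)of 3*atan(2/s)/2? 3*sin(2*t)/(2*t)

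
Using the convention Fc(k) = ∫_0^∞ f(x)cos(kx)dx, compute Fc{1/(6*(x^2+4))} pi*exp(-2*k)/24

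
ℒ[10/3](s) 10/(3*s)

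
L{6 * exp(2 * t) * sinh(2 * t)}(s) 12/(s * (s - 4))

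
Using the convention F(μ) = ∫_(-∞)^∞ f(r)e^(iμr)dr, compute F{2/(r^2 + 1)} 2*pi*exp(-Abs(μ))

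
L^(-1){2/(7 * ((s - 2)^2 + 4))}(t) exp(2 * t) * sin(2 * t)/7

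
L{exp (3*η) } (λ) 1/ (λ - 3) 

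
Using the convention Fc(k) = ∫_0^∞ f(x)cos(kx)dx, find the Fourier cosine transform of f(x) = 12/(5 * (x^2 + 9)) 2 * pi * exp(-3 * k)/5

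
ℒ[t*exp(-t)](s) (s + 1)^(-2)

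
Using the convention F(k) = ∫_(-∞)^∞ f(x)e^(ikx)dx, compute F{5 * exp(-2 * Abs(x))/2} 10/(k^2 + 4)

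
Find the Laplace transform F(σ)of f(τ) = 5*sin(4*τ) 20/(σ^2 + 16)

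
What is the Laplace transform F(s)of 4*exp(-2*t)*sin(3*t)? 12/((s+2)^2+9)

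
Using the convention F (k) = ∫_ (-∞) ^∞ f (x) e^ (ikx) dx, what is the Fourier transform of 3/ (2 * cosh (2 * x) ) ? 3 * pi/ (4 * cosh (pi * k/4) ) 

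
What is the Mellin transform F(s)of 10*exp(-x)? 10*gamma(s)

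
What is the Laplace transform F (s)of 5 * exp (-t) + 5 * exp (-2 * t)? 5/ (s + 2) + 5/ (s + 1)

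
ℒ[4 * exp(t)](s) 4/(s - 1)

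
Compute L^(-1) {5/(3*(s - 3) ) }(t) 5*exp(3*t) /3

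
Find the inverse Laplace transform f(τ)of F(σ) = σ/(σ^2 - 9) cosh(3*τ)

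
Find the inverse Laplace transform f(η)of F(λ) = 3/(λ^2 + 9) sin(3 * η)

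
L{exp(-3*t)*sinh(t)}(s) 1/((s + 3)^2 - 1)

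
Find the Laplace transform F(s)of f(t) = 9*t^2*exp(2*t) 18/(s - 2)^3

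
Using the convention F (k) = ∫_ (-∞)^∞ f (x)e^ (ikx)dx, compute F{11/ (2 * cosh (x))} 11 * pi/ (2 * cosh (pi * k/2))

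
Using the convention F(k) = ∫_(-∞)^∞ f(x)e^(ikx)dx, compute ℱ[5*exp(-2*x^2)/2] 5*sqrt(2)*sqrt(pi)*exp(-k^2/8)/4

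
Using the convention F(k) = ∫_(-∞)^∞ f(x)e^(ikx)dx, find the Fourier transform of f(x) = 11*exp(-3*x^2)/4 11*sqrt(3)*sqrt(pi)*exp(-k^2/12)/12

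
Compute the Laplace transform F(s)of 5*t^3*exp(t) 30/(s - 1)^4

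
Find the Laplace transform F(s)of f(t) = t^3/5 6/(5*s^4)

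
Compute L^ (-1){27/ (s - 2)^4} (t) 9*t^3*exp (2*t)/2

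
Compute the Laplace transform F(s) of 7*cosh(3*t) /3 7*s/(3*(s^2 - 9) ) 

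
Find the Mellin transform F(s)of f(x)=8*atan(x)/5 -4*pi*sec(pi*s/2)/(5*s)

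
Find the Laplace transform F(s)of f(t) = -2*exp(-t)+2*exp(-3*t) 2/(s+3) - 2/(s+1)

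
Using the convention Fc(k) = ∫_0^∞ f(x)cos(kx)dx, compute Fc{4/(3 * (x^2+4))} pi * exp(-2 * k)/3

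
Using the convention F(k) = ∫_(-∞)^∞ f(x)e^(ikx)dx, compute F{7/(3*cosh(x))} 7*pi/(3*cosh(pi*k/2))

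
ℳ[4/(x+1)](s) 4 * pi * csc(pi * s)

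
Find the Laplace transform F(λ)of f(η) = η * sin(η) 2 * λ/(λ^2 + 1)^2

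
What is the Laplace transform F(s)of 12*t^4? 288/s^5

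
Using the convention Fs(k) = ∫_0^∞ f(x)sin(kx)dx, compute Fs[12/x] 6*pi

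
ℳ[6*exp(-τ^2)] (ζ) 3*gamma(ζ/2) 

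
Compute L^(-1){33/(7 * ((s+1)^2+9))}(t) 11 * exp(-t) * sin(3 * t)/7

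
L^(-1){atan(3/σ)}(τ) sin(3*τ)/τ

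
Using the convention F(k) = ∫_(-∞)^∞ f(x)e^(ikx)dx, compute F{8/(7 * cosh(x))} 8 * pi/(7 * cosh(pi * k/2))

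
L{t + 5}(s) 5/s + s^(-2) 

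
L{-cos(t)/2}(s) -s/(2*s^2 + 2)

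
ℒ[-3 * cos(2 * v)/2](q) -3 * q/(2 * q^2+8)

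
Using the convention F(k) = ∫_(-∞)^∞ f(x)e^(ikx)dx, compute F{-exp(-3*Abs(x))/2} -3/(k^2 + 9)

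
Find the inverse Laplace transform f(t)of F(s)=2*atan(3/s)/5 2*sin(3*t)/(5*t)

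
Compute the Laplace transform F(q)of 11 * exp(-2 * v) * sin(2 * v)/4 11/(2 * ((q + 2)^2 + 4))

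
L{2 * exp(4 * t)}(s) 2/(s - 4)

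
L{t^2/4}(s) 1/(2*s^3)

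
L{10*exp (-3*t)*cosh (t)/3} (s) 10*(s + 3)/ (3*( (s + 3)^2 - 1))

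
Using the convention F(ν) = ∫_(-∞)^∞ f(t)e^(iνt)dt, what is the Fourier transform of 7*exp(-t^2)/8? 7*sqrt(pi)*exp(-ν^2/4)/8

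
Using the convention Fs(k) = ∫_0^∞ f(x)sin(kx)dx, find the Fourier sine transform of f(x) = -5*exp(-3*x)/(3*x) -5*atan(k/3)/3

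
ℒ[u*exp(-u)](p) (p + 1)^(-2)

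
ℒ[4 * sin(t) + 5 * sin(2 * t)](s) 10/(s^2 + 4) + 4/(s^2 + 1)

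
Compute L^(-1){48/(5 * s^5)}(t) 2 * t^4/5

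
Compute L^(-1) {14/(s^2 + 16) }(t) 7*sin(4*t) /2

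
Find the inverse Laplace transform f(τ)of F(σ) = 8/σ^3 4 * τ^2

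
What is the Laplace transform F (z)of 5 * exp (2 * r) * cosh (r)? 5 * (z - 2)/ ( (z - 2)^2 - 1)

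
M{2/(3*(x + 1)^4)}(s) gamma(s)*gamma(4 - s)/9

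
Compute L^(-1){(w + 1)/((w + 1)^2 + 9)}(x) exp(-x)*cos(3*x)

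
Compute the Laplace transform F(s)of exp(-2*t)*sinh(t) 1/((s + 2)^2 - 1)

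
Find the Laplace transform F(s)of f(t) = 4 4/s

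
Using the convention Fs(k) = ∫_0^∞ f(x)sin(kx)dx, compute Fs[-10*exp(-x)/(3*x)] -10*atan(k)/3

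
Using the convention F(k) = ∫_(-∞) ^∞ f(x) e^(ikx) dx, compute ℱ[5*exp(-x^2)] 5*sqrt(pi)*exp(-k^2/4) 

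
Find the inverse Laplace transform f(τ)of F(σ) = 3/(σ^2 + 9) sin(3*τ)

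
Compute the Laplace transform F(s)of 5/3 5/(3*s)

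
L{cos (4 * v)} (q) q/ (q^2 + 16)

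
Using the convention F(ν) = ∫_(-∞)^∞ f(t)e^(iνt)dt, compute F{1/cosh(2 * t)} pi/(2 * cosh(pi * ν/4))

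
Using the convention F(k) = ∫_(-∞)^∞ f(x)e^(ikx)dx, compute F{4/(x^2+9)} 4*pi*exp(-3*Abs(k))/3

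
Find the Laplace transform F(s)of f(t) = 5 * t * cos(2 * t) 5 * (s^2 - 4)/(s^2 + 4)^2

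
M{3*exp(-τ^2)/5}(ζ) 3*gamma(ζ/2)/10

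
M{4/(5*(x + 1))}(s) 4*pi*csc(pi*s)/5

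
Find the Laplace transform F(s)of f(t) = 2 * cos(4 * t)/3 2 * s/(3 * (s^2 + 16))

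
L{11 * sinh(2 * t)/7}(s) 22/(7 * (s^2 - 4))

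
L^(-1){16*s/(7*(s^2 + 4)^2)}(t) 4*t*sin(2*t)/7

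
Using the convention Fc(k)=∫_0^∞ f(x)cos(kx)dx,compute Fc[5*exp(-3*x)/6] 5/(2*(k^2 + 9))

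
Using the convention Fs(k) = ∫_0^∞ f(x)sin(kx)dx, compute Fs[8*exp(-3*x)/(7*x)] 8*atan(k/3)/7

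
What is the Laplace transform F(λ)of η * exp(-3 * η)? (λ + 3)^(-2)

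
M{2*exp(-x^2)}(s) gamma(s/2)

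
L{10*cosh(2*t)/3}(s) 10*s/(3*(s^2 - 4))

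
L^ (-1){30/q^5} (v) 5*v^4/4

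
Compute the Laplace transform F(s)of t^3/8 3/(4 * s^4)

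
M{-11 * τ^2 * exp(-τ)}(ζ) -11 * gamma(ζ + 2)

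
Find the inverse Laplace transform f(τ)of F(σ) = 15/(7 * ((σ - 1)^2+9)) 5 * exp(τ) * sin(3 * τ)/7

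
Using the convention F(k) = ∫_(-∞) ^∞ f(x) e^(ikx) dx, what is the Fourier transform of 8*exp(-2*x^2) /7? 4*sqrt(2)*sqrt(pi)*exp(-k^2/8) /7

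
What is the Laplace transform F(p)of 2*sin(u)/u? 2*atan(1/p)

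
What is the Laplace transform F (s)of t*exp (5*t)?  (s - 5)^ (-2)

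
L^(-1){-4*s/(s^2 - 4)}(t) -4*cosh(2*t)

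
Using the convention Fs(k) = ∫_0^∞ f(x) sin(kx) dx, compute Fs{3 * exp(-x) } 3 * k/(k^2 + 1) 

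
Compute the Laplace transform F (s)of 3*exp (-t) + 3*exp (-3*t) 3/ (s + 1) + 3/ (s + 3)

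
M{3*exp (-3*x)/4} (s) 3^ (1 - s)*gamma (s)/4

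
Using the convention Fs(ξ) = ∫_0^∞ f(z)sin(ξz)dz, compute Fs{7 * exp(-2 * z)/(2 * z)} 7 * atan(ξ/2)/2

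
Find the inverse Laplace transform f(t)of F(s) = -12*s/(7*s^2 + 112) -12*cos(4*t)/7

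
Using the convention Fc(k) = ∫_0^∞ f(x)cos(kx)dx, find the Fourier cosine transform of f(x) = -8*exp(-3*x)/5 -24/(5*k^2+45)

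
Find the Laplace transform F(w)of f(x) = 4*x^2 8/w^3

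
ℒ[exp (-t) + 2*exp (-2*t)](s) 1/ (s + 1) + 2/ (s + 2)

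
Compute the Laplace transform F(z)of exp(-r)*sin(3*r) 3/((z + 1)^2 + 9)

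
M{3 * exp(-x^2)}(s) 3 * gamma(s/2)/2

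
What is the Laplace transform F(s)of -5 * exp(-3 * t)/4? -5/(4 * s + 12)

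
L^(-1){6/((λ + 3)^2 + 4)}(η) 3 * exp(-3 * η) * sin(2 * η)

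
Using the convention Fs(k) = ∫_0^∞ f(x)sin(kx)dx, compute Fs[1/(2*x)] pi/4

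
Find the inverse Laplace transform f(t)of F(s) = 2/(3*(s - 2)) 2*exp(2*t)/3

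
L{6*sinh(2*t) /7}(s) 12/(7*(s^2 - 4) ) 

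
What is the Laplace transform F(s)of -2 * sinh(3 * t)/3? -2/(s^2-9)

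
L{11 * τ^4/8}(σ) 33/σ^5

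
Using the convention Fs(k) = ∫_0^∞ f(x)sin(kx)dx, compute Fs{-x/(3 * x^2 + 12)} -pi * exp(-2 * k)/6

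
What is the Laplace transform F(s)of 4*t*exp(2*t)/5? 4/(5*(s - 2)^2)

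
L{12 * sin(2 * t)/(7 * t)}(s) 12 * atan(2/s)/7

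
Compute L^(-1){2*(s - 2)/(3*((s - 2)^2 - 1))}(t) 2*exp(2*t)*cosh(t)/3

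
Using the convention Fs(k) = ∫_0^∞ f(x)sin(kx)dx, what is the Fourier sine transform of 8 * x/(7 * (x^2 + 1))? 4 * pi * exp(-k)/7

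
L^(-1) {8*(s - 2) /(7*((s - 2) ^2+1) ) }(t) 8*exp(2*t)*cos(t) /7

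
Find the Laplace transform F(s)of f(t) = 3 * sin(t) 3/(s^2 + 1)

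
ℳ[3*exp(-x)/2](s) 3*gamma(s)/2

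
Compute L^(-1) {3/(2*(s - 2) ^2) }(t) 3*t*exp(2*t) /2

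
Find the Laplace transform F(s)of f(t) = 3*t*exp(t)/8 3/(8*(s - 1)^2)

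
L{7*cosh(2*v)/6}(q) 7*q/(6*(q^2 - 4))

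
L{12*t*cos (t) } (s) 12*(s^2 - 1) / (s^2 + 1) ^2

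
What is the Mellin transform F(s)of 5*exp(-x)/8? 5*gamma(s)/8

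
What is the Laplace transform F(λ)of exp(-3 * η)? 1/(λ + 3)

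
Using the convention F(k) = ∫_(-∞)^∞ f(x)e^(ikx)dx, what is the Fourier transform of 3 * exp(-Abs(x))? 6/(k^2+1)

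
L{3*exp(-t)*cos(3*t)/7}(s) 3*(s + 1)/(7*((s + 1)^2 + 9))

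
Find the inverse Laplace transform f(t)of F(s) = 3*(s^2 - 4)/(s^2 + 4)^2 3*t*cos(2*t)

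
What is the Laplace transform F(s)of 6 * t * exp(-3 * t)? 6/(s + 3)^2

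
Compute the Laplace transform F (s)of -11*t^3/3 -22/s^4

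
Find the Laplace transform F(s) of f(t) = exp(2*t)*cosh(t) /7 (s - 2) /(7*((s - 2) ^2 - 1) ) 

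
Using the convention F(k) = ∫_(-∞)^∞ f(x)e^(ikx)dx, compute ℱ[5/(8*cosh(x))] 5*pi/(8*cosh(pi*k/2))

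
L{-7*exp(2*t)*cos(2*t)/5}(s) 7*(2 - s)/(5*((s - 2)^2 + 4))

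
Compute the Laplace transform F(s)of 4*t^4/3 32/s^5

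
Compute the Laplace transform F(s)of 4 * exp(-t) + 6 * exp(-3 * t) 6/(s + 3) + 4/(s + 1)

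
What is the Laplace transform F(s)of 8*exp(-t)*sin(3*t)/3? 8/((s + 1)^2 + 9)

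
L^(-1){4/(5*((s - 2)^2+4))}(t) 2*exp(2*t)*sin(2*t)/5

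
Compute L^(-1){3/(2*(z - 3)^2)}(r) 3*r*exp(3*r)/2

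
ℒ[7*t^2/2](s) 7/s^3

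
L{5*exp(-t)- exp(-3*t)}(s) 5/(s + 1) - 1/(s + 3)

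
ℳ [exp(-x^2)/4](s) gamma(s/2)/8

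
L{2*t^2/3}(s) 4/(3*s^3)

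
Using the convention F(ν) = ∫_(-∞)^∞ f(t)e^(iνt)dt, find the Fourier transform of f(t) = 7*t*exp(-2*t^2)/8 7*sqrt(2)*I*sqrt(pi)*ν*exp(-ν^2/8)/64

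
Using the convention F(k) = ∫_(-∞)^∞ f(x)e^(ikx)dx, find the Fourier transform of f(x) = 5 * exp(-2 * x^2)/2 5 * sqrt(2) * sqrt(pi) * exp(-k^2/8)/4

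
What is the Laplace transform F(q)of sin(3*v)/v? atan(3/q)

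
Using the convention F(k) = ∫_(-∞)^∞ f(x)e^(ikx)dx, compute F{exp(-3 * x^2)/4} sqrt(3) * sqrt(pi) * exp(-k^2/12)/12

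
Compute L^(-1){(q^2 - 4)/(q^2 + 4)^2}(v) v * cos(2 * v)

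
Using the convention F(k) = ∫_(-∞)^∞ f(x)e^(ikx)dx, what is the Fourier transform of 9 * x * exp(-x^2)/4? 9 * I * sqrt(pi) * k * exp(-k^2/4)/8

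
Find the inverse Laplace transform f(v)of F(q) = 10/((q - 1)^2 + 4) 5 * exp(v) * sin(2 * v)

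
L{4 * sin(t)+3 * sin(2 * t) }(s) 4/(s^2+1)+6/(s^2+4) 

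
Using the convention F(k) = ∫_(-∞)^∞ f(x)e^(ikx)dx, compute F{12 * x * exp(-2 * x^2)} 3 * sqrt(2) * I * sqrt(pi) * k * exp(-k^2/8)/2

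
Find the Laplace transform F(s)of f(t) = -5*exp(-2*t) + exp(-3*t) 1/(s + 3) - 5/(s + 2)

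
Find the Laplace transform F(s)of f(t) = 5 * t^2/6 5/(3 * s^3)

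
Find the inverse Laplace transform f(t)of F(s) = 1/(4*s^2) t/4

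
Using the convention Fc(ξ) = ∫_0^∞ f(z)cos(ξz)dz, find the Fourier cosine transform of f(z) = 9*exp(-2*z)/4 9/(2*(ξ^2+4))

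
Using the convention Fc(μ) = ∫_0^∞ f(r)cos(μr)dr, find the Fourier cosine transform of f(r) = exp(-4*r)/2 2/(μ^2 + 16)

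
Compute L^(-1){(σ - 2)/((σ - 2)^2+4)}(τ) exp(2 * τ) * cos(2 * τ)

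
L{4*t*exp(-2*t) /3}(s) 4/(3*(s + 2) ^2) 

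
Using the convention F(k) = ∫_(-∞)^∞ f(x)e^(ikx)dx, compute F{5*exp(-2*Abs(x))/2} 10/(k^2 + 4)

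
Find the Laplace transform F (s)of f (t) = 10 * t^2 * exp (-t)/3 20/ (3 * (s + 1)^3)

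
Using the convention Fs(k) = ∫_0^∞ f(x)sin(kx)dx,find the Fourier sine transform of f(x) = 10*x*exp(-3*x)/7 60*k/(7*(k^2 + 9)^2)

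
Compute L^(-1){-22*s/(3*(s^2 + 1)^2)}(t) -11*t*sin(t)/3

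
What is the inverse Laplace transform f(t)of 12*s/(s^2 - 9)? 12*cosh(3*t)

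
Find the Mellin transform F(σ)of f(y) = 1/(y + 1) pi*csc(pi*σ)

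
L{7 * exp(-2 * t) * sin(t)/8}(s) 7/(8 * ((s + 2)^2 + 1))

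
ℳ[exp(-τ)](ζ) gamma(ζ)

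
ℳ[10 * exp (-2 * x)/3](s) 10 * gamma (s)/ (3 * 2^s)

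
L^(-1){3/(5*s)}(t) 3/5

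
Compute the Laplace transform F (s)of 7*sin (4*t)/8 7/ (2*(s^2 + 16))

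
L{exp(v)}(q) 1/(q - 1)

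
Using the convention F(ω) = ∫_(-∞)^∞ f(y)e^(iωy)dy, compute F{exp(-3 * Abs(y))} 6/(ω^2 + 9)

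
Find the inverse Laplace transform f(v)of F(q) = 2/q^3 v^2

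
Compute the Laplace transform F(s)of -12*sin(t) -12/(s^2 + 1)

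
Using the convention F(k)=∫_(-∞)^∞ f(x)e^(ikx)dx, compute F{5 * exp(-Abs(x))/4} 5/(2 * (k^2 + 1))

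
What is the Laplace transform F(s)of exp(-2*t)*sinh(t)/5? 1/(5*((s + 2)^2 - 1))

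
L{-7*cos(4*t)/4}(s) -7*s/(4*s^2 + 64)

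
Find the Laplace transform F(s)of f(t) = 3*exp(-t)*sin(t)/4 3/(4*((s + 1)^2 + 1))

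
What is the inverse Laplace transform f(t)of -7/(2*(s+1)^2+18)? -7*exp(-t)*sin(3*t)/6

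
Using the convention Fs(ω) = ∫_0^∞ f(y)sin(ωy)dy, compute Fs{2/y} pi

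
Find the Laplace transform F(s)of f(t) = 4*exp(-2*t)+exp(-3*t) 1/(s+3)+4/(s+2)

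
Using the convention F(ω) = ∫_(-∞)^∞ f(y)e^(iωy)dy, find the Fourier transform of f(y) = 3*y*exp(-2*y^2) 3*sqrt(2)*I*sqrt(pi)*ω*exp(-ω^2/8)/8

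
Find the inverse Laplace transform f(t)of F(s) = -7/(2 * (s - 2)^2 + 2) -7 * exp(2 * t) * sin(t)/2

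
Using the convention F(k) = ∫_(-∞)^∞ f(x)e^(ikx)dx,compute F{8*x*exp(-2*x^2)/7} sqrt(2)*I*sqrt(pi)*k*exp(-k^2/8)/7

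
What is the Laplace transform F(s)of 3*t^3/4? 9/(2*s^4)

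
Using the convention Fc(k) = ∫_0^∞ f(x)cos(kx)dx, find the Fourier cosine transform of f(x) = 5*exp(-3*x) 15/(k^2+9)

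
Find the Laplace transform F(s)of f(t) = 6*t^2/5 12/(5*s^3)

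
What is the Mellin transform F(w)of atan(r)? -pi*sec(pi*w/2)/(2*w)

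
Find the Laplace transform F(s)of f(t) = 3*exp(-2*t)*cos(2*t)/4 3*(s + 2)/(4*((s + 2)^2 + 4))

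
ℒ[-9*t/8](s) -9/(8*s^2)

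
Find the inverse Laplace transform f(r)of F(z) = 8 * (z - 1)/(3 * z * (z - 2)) 8 * exp(r) * cosh(r)/3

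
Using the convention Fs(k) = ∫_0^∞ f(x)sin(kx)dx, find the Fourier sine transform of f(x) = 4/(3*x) 2*pi/3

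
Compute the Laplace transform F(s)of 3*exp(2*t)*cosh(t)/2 3*(s - 2)/(2*((s - 2)^2 - 1))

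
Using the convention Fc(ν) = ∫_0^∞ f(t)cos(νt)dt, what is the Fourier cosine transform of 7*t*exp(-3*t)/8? 7*(9 - ν^2)/(8*(ν^2 + 9)^2)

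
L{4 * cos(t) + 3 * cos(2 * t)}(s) 4 * s/(s^2 + 1) + 3 * s/(s^2 + 4)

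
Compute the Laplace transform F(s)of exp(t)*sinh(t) 1/(s*(s - 2))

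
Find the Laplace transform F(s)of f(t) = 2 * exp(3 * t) 2/(s - 3)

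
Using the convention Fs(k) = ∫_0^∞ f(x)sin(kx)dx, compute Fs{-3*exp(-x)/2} -3*k/(2*k^2+2)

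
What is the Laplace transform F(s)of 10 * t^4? 240/s^5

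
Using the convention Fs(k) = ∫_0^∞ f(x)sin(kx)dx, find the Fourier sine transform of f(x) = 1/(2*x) pi/4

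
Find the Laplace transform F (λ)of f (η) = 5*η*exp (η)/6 5/ (6*(λ - 1)^2)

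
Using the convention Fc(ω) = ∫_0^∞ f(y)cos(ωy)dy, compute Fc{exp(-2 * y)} 2/(ω^2+4)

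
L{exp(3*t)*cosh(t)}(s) (s - 3)/((s - 3)^2 - 1)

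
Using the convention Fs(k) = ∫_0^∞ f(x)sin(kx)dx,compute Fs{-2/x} -pi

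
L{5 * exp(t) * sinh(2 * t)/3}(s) 10/(3 * ((s - 1)^2 - 4))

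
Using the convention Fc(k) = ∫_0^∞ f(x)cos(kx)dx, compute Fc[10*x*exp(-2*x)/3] 10*(4 - k^2)/(3*(k^2+4)^2)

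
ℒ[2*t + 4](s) 2/s^2 + 4/s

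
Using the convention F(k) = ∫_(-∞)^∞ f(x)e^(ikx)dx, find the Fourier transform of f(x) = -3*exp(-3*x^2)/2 -sqrt(3)*sqrt(pi)*exp(-k^2/12)/2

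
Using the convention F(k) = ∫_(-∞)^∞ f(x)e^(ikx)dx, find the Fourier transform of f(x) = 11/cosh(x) 11*pi/cosh(pi*k/2)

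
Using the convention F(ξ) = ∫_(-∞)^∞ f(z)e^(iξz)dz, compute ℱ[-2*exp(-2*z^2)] -sqrt(2)*sqrt(pi)*exp(-ξ^2/8)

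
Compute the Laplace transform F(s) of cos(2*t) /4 s/(4*(s^2 + 4) ) 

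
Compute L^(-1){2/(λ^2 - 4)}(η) sinh(2*η)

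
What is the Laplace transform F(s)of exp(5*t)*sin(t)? 1/((s - 5)^2 + 1)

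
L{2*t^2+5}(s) 4/s^3+5/s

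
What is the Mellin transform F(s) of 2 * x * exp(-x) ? 2 * gamma(s+1) 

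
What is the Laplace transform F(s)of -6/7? -6/(7 * s)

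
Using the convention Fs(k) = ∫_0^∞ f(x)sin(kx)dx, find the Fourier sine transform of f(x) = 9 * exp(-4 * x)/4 9 * k/(4 * (k^2 + 16))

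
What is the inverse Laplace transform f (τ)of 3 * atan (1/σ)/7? 3 * sin (τ)/ (7 * τ)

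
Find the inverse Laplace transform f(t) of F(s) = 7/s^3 7*t^2/2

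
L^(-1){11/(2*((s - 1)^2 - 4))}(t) 11*exp(t)*sinh(2*t)/4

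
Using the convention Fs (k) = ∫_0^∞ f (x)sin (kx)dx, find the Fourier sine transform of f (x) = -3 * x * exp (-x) -6 * k/ (k^2 + 1)^2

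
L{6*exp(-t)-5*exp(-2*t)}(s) 6/(s + 1)-5/(s + 2)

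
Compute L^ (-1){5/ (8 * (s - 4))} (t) 5 * exp (4 * t)/8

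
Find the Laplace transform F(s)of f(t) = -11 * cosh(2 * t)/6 -11 * s/(6 * s^2 - 24)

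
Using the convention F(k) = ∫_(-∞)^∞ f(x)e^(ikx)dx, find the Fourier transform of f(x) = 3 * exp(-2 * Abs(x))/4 3/(k^2 + 4)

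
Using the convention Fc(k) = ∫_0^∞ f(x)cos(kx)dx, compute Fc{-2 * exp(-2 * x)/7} -4/(7 * k^2 + 28)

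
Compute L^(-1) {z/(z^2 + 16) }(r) cos(4*r) 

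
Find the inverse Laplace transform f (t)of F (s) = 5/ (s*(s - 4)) 5*exp (2*t)*sinh (2*t)/2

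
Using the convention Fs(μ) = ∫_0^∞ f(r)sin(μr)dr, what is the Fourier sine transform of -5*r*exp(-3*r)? -30*μ/(μ^2 + 9)^2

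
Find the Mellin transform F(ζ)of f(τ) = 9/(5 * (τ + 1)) 9 * pi * csc(pi * ζ)/5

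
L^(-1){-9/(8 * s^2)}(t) -9 * t/8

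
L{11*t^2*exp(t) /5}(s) 22/(5*(s - 1) ^3) 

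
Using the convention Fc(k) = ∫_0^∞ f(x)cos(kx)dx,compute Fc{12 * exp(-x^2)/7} 6 * sqrt(pi) * exp(-k^2/4)/7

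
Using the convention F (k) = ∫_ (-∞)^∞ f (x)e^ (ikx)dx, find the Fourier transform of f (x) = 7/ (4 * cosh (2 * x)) 7 * pi/ (8 * cosh (pi * k/4))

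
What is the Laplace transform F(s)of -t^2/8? -1/(4*s^3)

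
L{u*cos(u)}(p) (p^2 - 1)/(p^2 + 1)^2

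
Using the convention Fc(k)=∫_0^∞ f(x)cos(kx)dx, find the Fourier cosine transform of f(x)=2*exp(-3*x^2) sqrt(3)*sqrt(pi)*exp(-k^2/12)/3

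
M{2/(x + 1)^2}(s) -2*pi*(s - 1)/sin(pi*s)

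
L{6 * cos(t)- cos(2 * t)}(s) 6 * s/(s^2+1)- s/(s^2+4)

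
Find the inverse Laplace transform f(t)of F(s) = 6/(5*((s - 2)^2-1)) 6*exp(2*t)*sinh(t)/5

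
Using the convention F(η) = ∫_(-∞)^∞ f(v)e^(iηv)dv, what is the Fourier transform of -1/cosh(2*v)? -pi/(2*cosh(pi*η/4))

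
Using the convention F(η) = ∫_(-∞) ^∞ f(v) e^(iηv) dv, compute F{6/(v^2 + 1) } 6 * pi * exp(-Abs(η) ) 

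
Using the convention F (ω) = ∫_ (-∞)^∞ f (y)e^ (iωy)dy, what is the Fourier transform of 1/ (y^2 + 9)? pi*exp (-3*Abs (ω))/3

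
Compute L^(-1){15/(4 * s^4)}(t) 5 * t^3/8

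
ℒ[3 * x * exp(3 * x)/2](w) 3/(2 * (w - 3)^2)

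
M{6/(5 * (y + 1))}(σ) 6 * pi * csc(pi * σ)/5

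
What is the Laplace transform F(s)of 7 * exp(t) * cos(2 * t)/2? 7 * (s - 1)/(2 * ((s - 1)^2 + 4))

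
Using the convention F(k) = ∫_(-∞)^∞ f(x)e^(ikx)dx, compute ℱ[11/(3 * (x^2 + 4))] 11 * pi * exp(-2 * Abs(k))/6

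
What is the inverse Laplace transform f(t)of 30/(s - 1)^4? 5 * t^3 * exp(t)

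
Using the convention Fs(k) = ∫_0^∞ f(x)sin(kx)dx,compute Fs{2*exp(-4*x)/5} 2*k/(5*(k^2 + 16))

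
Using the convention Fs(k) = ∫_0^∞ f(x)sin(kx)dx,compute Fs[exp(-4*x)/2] k/(2*(k^2 + 16))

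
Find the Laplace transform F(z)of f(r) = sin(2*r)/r atan(2/z)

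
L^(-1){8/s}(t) 8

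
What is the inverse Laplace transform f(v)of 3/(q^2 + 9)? sin(3 * v)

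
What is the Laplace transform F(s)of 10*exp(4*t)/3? 10/(3*(s - 4))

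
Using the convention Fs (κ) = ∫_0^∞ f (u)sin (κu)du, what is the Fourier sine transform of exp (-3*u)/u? atan (κ/3)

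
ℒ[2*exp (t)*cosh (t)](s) 2*(s - 1)/ (s*(s - 2))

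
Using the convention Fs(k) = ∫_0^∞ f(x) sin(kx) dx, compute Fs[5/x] 5 * pi/2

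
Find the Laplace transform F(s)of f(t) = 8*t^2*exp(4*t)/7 16/(7*(s - 4)^3)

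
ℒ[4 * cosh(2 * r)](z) 4 * z/(z^2 - 4)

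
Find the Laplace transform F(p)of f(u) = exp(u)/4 1/(4*(p - 1))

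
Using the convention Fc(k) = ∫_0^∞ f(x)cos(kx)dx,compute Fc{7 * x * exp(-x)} 7 * (1 - k^2)/(k^2 + 1)^2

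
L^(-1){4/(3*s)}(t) 4/3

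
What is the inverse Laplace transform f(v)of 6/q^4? v^3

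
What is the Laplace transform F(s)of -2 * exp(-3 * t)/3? -2/(3 * s + 9)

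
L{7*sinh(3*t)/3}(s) 7/(s^2-9)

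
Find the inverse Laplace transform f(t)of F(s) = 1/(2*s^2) t/2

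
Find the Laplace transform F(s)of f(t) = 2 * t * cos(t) 2 * (s^2 - 1)/(s^2 + 1)^2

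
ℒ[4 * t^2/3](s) 8/(3 * s^3)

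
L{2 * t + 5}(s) 2/s^2 + 5/s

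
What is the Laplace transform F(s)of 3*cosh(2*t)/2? 3*s/(2*(s^2-4))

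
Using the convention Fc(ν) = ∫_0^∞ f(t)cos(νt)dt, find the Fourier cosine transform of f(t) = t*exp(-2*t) (4 - ν^2)/(ν^2 + 4)^2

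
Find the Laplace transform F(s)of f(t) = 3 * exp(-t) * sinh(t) 3/(s * (s + 2))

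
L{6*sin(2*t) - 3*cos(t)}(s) 12/(s^2 + 4) - 3*s/(s^2 + 1)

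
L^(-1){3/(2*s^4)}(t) t^3/4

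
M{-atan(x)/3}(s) pi*sec(pi*s/2)/(6*s)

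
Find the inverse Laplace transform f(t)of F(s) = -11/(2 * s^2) -11 * t/2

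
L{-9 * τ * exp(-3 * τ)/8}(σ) -9/(8 * (σ + 3)^2)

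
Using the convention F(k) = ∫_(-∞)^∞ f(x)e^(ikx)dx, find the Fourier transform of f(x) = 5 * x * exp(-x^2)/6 5 * I * sqrt(pi) * k * exp(-k^2/4)/12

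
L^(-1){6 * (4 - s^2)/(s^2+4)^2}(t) -6 * t * cos(2 * t)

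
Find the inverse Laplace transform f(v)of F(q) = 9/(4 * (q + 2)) 9 * exp(-2 * v)/4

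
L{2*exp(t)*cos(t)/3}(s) 2*(s - 1)/(3*((s - 1)^2+1))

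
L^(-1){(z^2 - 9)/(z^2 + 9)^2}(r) r*cos(3*r)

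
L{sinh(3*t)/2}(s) 3/(2*(s^2-9))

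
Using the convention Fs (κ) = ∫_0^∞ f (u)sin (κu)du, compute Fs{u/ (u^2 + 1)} pi * exp (-κ)/2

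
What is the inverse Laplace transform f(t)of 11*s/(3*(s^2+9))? 11*cos(3*t)/3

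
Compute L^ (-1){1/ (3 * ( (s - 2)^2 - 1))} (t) exp (2 * t) * sinh (t)/3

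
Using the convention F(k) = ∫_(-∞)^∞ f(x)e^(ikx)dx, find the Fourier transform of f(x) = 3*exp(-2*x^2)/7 3*sqrt(2)*sqrt(pi)*exp(-k^2/8)/14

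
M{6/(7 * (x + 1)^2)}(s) -6 * pi * (s - 1)/(7 * sin(pi * s))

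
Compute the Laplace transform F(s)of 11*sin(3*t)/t 11*atan(3/s)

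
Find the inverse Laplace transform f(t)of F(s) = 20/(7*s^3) 10*t^2/7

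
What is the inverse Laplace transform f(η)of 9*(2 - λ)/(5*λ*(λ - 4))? -9*exp(2*η)*cosh(2*η)/5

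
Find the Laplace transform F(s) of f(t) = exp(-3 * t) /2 1/(2 * (s + 3) ) 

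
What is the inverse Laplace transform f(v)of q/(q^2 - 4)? cosh(2*v)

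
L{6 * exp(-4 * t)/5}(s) 6/(5 * (s+4))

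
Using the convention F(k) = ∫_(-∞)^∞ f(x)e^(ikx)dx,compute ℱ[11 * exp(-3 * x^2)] 11 * sqrt(3) * sqrt(pi) * exp(-k^2/12)/3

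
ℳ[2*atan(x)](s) -pi*sec(pi*s/2)/s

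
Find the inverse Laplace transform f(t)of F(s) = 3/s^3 3*t^2/2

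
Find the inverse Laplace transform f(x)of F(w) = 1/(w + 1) exp(-x)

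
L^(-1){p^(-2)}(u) u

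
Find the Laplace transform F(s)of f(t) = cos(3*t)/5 s/(5*(s^2 + 9))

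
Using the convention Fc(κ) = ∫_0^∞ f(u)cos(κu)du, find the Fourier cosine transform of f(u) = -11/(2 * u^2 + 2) -11 * pi * exp(-κ)/4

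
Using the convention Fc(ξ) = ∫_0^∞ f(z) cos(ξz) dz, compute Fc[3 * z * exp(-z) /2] 3 * (1 - ξ^2) /(2 * (ξ^2 + 1) ^2) 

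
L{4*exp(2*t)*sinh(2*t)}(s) 8/(s*(s - 4))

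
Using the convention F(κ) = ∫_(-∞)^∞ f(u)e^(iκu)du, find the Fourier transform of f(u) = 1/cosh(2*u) pi/(2*cosh(pi*κ/4))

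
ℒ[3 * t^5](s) 360/s^6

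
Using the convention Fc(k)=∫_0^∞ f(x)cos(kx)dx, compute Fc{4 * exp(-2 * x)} 8/(k^2+4)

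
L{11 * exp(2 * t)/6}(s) 11/(6 * (s - 2))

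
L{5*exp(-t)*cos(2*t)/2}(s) 5*(s + 1)/(2*((s + 1)^2 + 4))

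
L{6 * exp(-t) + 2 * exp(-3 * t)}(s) 6/(s + 1) + 2/(s + 3)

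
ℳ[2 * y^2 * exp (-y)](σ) 2 * gamma (σ + 2)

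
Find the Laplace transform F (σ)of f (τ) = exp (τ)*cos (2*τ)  (σ - 1)/ ( (σ - 1)^2+4)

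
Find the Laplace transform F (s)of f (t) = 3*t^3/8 9/ (4*s^4)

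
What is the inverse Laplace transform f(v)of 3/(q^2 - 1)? 3 * sinh(v)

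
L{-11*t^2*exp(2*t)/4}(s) -11/(2*(s - 2)^3)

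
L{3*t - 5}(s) 3/s^2 - 5/s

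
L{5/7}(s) 5/(7*s)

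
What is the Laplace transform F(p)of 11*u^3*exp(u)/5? 66/(5*(p - 1)^4)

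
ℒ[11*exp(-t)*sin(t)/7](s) 11/(7*((s+1)^2+1))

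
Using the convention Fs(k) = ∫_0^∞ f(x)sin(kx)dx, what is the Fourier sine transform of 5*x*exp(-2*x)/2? 10*k/(k^2 + 4)^2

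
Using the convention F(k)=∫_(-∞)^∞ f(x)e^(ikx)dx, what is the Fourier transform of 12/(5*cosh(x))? 12*pi/(5*cosh(pi*k/2))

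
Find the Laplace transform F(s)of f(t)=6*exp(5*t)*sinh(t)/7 6/(7*((s - 5)^2 - 1))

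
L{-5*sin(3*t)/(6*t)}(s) -5*atan(3/s)/6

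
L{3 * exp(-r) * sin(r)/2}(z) 3/(2 * ((z + 1)^2 + 1))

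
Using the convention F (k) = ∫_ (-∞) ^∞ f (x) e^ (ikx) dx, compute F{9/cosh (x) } 9 * pi/cosh (pi * k/2) 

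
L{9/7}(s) 9/(7 * s)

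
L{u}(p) p^(-2)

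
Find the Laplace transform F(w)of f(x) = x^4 24/w^5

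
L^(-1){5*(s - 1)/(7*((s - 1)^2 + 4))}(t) 5*exp(t)*cos(2*t)/7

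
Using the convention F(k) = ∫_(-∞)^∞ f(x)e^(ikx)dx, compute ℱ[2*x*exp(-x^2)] I*sqrt(pi)*k*exp(-k^2/4)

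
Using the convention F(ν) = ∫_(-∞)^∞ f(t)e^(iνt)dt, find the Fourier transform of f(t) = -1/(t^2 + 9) -pi*exp(-3*Abs(ν))/3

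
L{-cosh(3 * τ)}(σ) -σ/(σ^2 - 9)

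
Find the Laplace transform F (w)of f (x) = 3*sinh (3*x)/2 9/ (2*(w^2 - 9))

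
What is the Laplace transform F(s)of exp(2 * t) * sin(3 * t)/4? 3/(4 * ((s - 2)^2 + 9))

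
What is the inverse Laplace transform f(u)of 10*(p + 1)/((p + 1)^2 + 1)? 10*exp(-u)*cos(u)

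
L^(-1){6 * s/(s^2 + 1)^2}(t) 3 * t * sin(t)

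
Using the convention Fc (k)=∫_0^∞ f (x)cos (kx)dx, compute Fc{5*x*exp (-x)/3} 5*(1 - k^2)/ (3*(k^2+1)^2)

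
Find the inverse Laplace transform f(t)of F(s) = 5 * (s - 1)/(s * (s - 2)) 5 * exp(t) * cosh(t)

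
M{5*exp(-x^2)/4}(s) 5*gamma(s/2)/8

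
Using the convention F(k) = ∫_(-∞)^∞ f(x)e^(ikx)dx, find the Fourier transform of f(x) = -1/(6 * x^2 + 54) -pi * exp(-3 * Abs(k))/18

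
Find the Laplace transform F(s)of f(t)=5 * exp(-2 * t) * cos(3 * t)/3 5 * (s+2)/(3 * ((s+2)^2+9))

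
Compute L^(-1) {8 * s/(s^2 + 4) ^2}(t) 2 * t * sin(2 * t) 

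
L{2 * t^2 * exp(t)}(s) 4/(s - 1)^3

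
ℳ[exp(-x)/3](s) gamma(s)/3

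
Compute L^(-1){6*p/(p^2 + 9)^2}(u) u*sin(3*u)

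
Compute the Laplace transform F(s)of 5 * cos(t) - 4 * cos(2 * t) 5 * s/(s^2+1) - 4 * s/(s^2+4)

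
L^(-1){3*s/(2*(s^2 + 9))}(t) 3*cos(3*t)/2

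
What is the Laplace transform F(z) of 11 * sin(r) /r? 11 * atan(1/z) 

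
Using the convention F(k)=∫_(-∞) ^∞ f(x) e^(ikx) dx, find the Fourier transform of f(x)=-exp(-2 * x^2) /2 -sqrt(2) * sqrt(pi) * exp(-k^2/8) /4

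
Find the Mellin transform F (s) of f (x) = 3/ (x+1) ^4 gamma (s)*gamma (4 - s) /2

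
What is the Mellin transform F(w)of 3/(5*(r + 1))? 3*pi*csc(pi*w)/5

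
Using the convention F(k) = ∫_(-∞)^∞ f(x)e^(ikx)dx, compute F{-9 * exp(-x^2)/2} -9 * sqrt(pi) * exp(-k^2/4)/2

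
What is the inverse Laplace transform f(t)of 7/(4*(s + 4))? 7*exp(-4*t)/4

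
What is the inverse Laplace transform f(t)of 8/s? 8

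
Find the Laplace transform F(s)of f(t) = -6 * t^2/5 -12/(5 * s^3)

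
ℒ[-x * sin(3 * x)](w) -6 * w/(w^2 + 9)^2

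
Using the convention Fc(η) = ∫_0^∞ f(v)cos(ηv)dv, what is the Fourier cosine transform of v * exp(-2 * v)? (4 - η^2)/(η^2 + 4)^2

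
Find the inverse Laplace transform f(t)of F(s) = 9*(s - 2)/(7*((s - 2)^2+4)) 9*exp(2*t)*cos(2*t)/7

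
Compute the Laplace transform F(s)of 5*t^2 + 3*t 3/s^2 + 10/s^3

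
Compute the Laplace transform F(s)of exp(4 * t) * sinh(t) 1/((s - 4)^2 - 1)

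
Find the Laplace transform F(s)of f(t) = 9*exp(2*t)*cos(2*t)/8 9*(s - 2)/(8*((s - 2)^2+4))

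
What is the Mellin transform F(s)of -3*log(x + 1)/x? 3*pi*csc(pi*s)/(s - 1)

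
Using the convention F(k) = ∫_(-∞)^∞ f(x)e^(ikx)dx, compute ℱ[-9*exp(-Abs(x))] -18/(k^2+1)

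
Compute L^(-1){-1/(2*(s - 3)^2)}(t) -t*exp(3*t)/2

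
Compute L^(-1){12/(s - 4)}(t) 12 * exp(4 * t)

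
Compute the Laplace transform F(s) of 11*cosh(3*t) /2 11*s/(2*(s^2-9) ) 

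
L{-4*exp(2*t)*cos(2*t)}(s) 4*(2 - s)/((s - 2)^2 + 4)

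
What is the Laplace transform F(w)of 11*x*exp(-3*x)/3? 11/(3*(w+3)^2)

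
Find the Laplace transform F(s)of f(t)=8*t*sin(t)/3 16*s/(3*(s^2 + 1)^2)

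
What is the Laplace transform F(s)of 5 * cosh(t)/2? 5 * s/(2 * (s^2 - 1))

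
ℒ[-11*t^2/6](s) -11/(3*s^3)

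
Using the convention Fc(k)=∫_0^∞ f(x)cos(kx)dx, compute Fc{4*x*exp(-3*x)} 4*(9 - k^2)/(k^2 + 9)^2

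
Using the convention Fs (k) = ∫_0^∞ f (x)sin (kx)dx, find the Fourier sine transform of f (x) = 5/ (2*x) 5*pi/4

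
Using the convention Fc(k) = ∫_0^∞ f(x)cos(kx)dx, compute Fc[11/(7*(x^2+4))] 11*pi*exp(-2*k)/28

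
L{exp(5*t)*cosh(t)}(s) (s - 5)/((s - 5)^2 - 1)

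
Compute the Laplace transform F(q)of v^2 2/q^3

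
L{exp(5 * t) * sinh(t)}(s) 1/((s - 5)^2 - 1)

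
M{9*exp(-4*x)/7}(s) 9*gamma(s)/(7*4^s)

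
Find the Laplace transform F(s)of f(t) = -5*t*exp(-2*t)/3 -5/(3*(s + 2)^2)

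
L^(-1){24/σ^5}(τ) τ^4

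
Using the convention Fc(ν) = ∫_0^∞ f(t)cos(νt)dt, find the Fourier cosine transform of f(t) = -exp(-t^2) -sqrt(pi)*exp(-ν^2/4)/2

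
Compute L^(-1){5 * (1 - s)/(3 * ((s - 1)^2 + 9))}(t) -5 * exp(t) * cos(3 * t)/3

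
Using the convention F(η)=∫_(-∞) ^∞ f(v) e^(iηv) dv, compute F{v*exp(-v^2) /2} I*sqrt(pi)*η*exp(-η^2/4) /4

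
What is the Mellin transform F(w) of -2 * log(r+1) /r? 2 * pi * csc(pi * w) /(w - 1) 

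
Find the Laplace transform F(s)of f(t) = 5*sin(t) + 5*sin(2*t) 10/(s^2 + 4) + 5/(s^2 + 1)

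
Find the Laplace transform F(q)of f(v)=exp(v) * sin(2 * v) 2/((q - 1)^2 + 4)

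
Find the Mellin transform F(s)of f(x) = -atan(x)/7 pi * sec(pi * s/2)/(14 * s)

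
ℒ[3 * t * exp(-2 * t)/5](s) 3/(5 * (s + 2)^2)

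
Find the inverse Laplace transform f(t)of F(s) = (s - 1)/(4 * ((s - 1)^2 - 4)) exp(t) * cosh(2 * t)/4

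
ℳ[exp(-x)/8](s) gamma(s)/8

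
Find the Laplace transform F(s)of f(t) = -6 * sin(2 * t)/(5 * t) -6 * atan(2/s)/5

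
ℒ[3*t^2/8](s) 3/(4*s^3)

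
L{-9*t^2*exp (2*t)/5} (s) -18/ (5*(s - 2)^3)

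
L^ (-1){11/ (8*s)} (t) 11/8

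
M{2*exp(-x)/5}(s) 2*gamma(s)/5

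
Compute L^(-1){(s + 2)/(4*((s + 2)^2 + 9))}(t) exp(-2*t)*cos(3*t)/4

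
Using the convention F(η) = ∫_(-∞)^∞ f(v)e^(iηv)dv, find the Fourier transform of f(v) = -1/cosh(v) -pi/cosh(pi*η/2)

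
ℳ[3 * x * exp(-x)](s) 3 * gamma(s + 1)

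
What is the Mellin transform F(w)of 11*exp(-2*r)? 11*gamma(w)/2^w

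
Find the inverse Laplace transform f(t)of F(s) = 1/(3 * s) 1/3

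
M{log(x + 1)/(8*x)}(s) -pi*csc(pi*s)/(8*s - 8)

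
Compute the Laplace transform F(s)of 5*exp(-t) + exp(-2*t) 5/(s + 1) + 1/(s + 2)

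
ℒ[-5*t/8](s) -5/(8*s^2)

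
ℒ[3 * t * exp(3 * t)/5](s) 3/(5 * (s - 3)^2)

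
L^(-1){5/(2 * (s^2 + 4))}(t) 5 * sin(2 * t)/4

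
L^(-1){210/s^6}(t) 7*t^5/4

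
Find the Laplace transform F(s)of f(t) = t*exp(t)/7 1/(7*(s - 1)^2)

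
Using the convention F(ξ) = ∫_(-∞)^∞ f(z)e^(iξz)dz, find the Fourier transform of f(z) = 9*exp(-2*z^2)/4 9*sqrt(2)*sqrt(pi)*exp(-ξ^2/8)/8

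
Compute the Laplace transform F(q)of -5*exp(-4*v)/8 -5/(8*q + 32)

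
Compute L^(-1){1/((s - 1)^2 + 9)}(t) exp(t)*sin(3*t)/3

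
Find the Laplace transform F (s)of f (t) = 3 3/s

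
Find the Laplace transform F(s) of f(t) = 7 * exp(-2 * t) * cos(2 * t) 7 * (s+2) /((s+2) ^2+4) 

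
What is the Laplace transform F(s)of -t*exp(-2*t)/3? -1/(3*(s+2)^2)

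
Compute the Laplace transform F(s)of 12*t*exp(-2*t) 12/(s + 2)^2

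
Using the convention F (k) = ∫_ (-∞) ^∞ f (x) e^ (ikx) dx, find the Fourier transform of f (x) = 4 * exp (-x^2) 4 * sqrt (pi) * exp (-k^2/4) 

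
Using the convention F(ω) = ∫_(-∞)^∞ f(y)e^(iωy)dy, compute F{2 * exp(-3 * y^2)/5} 2 * sqrt(3) * sqrt(pi) * exp(-ω^2/12)/15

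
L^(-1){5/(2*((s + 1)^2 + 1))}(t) 5*exp(-t)*sin(t)/2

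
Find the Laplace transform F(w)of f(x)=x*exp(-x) (w+1)^(-2)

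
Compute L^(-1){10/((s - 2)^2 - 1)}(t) 10*exp(2*t)*sinh(t)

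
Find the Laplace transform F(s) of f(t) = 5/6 5/(6 * s) 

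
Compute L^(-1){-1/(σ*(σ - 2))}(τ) -exp(τ)*sinh(τ)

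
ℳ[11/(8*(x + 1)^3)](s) 11*pi*(s - 2)*(s - 1)/(16*sin(pi*s))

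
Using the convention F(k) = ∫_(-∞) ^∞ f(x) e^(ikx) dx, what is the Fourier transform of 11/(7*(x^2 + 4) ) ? 11*pi*exp(-2*Abs(k) ) /14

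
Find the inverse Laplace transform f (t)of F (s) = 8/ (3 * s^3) 4 * t^2/3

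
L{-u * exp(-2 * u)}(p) -1/(p + 2)^2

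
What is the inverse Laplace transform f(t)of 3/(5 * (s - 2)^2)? 3 * t * exp(2 * t)/5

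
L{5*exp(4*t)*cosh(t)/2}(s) 5*(s - 4)/(2*((s - 4)^2 - 1))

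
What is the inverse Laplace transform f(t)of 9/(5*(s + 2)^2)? 9*t*exp(-2*t)/5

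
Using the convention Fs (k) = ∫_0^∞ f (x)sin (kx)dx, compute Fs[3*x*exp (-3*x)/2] 9*k/ (k^2 + 9)^2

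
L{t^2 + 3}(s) 2/s^3 + 3/s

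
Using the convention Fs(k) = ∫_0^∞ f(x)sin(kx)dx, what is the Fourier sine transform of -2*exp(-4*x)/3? -2*k/(3*k^2 + 48)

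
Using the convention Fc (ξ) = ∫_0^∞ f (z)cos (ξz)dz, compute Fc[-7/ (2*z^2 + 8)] -7*pi*exp (-2*ξ)/8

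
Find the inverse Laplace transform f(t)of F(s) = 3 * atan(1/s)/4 3 * sin(t)/(4 * t)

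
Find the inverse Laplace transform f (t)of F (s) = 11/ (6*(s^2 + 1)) 11*sin (t)/6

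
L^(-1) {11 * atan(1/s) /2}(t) 11 * sin(t) /(2 * t) 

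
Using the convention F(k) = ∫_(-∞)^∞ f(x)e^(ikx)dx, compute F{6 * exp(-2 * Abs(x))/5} 24/(5 * (k^2+4))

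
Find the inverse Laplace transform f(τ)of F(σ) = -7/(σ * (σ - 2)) -7 * exp(τ) * sinh(τ)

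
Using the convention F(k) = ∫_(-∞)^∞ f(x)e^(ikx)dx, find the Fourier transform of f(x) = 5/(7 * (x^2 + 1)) 5 * pi * exp(-Abs(k))/7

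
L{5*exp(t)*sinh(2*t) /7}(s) 10/(7*((s - 1) ^2 - 4) ) 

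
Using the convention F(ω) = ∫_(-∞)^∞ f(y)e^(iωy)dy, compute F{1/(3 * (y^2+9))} pi * exp(-3 * Abs(ω))/9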